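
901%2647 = 901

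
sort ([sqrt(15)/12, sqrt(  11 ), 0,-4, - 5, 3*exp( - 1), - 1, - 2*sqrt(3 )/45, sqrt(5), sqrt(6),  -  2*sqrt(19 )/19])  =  [ - 5, - 4, - 1,-2*sqrt(19 )/19 , - 2*sqrt( 3)/45, 0,  sqrt(15)/12,3 * exp( - 1),sqrt( 5 ), sqrt( 6 ) , sqrt( 11 )]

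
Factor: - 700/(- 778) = 350/389 = 2^1*5^2*7^1*389^ ( - 1)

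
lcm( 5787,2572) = 23148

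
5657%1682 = 611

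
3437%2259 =1178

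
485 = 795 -310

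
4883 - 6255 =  - 1372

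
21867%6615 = 2022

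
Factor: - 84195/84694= - 2^(-1) * 3^2*5^1*17^( - 1)*47^( - 1)*53^(-1)*1871^1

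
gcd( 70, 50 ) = 10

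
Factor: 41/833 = 7^ ( - 2)*17^( - 1) * 41^1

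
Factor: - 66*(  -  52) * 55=188760 = 2^3*3^1*5^1 * 11^2*13^1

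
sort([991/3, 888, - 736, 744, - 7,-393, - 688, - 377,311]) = [ - 736,  -  688,-393, - 377 , - 7,311, 991/3,744, 888 ]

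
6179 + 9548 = 15727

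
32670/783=41+21/29 = 41.72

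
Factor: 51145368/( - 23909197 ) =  - 2^3  *  3^1 * 13^( - 1) * 41^1*51977^1 * 1839169^( - 1)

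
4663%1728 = 1207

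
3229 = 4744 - 1515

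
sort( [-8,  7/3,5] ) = [ - 8, 7/3,5]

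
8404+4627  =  13031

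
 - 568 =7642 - 8210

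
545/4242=545/4242 = 0.13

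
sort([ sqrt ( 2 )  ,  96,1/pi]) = [ 1/pi,sqrt( 2), 96] 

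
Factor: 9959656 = 2^3*  7^1*293^1*607^1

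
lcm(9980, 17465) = 69860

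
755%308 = 139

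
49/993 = 49/993 = 0.05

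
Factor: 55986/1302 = 43^1  =  43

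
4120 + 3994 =8114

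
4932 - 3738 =1194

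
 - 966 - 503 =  - 1469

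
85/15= 17/3 = 5.67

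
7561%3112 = 1337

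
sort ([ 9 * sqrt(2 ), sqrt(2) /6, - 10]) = [ - 10,sqrt(2)/6,  9*sqrt(2) ] 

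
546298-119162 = 427136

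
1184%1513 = 1184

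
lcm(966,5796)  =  5796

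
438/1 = 438 = 438.00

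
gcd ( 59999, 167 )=1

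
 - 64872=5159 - 70031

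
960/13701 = 320/4567 = 0.07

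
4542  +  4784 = 9326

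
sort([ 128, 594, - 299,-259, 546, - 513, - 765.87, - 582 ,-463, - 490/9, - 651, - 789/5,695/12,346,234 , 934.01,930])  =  [ - 765.87, - 651, - 582, - 513,-463,  -  299, - 259, - 789/5, - 490/9,695/12,128, 234,346,546,594,930,934.01]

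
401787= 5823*69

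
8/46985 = 8/46985 = 0.00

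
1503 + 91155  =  92658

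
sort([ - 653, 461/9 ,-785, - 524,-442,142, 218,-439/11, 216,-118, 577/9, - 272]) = [ - 785 , - 653, - 524, - 442,-272  , - 118, - 439/11,  461/9,  577/9,  142,  216,  218 ] 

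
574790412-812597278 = -237806866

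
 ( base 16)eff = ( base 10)3839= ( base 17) D4E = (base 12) 227B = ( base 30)47T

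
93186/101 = 93186/101 = 922.63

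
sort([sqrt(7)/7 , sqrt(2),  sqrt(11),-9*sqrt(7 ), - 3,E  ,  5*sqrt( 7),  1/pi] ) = [-9 * sqrt(7),-3,1/pi,sqrt (7 )/7,sqrt(  2), E,sqrt (11 ),5 *sqrt(7 )] 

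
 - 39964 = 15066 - 55030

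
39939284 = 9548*4183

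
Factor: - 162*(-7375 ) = 2^1 * 3^4*5^3*59^1 = 1194750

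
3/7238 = 3/7238=0.00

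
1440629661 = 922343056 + 518286605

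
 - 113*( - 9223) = 1042199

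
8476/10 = 4238/5=847.60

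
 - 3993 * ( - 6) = 23958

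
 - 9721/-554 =17+ 303/554 = 17.55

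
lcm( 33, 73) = 2409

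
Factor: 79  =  79^1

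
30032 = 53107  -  23075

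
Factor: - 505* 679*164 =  - 2^2*5^1*7^1*41^1*97^1 * 101^1 = - 56234780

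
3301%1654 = 1647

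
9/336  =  3/112 = 0.03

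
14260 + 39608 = 53868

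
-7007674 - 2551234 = - 9558908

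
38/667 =38/667 = 0.06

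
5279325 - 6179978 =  - 900653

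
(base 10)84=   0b1010100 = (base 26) 36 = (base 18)4c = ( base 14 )60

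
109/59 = 1 +50/59 = 1.85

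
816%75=66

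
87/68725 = 87/68725 = 0.00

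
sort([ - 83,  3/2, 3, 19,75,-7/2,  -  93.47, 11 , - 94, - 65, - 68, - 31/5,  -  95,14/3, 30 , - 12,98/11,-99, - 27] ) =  [ - 99, - 95, - 94,  -  93.47, - 83, - 68 ,- 65, - 27, - 12,  -  31/5,-7/2,3/2,3,14/3, 98/11,11,19,30,75] 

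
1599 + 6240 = 7839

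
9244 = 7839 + 1405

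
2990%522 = 380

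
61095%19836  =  1587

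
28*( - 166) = -4648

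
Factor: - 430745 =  -5^1 * 7^1*31^1*397^1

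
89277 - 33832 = 55445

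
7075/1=7075= 7075.00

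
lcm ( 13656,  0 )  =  0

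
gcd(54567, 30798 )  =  9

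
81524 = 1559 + 79965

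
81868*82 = 6713176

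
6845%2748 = 1349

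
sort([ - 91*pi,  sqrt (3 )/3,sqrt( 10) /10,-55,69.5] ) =[ - 91*pi, - 55, sqrt( 10) /10,sqrt(3)/3,69.5 ] 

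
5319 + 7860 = 13179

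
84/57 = 1 + 9/19=   1.47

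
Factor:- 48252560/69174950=-2^3*5^( - 1)*13^( - 1)*31^( - 1 )*59^1*3433^( - 1)*10223^1  =  - 4825256/6917495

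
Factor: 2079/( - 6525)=-3^1*5^( - 2) * 7^1 * 11^1*29^(-1 ) = - 231/725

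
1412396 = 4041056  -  2628660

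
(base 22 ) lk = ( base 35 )DR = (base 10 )482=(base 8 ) 742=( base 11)3A9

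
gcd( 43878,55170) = 6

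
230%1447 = 230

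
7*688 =4816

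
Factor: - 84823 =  - 271^1*313^1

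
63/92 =63/92  =  0.68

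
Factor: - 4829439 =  - 3^1*19^1*193^1*439^1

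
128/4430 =64/2215 = 0.03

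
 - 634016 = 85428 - 719444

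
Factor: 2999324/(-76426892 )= - 749831/19106723=- 19^( - 1 )*59^1*71^1*179^1*1005617^(-1 )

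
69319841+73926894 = 143246735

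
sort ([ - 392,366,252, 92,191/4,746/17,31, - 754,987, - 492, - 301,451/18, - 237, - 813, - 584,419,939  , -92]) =[ - 813, - 754, - 584, - 492, - 392 , - 301, - 237,  -  92, 451/18, 31,746/17,191/4,92, 252,366,419,939,987] 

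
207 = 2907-2700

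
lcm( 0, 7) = 0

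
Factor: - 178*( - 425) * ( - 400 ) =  - 30260000 =- 2^5 *5^4*17^1*89^1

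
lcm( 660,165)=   660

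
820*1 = 820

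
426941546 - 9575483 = 417366063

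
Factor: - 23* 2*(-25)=2^1 * 5^2 * 23^1 = 1150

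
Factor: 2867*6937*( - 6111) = -3^2 * 7^2 *47^1 * 61^1*97^1*991^1  =  - 121537884069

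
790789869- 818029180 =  - 27239311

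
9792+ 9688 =19480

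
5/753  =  5/753 = 0.01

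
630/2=315 = 315.00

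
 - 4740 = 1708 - 6448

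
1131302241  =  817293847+314008394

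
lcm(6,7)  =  42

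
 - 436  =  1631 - 2067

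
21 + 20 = 41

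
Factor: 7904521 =7904521^1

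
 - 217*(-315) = 68355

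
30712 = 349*88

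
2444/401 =6 + 38/401= 6.09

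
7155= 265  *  27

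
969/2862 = 323/954 = 0.34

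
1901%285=191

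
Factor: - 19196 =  - 2^2*4799^1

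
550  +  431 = 981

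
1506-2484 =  - 978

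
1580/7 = 225 + 5/7 = 225.71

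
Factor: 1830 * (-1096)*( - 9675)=2^4*3^3*5^3*43^1*61^1 * 137^1 = 19404954000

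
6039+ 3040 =9079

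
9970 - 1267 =8703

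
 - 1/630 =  - 1/630   =  - 0.00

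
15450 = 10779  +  4671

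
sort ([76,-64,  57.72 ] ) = [-64,57.72,76 ] 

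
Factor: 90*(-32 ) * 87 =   -  2^6*3^3*5^1*29^1 = -250560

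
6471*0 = 0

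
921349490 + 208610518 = 1129960008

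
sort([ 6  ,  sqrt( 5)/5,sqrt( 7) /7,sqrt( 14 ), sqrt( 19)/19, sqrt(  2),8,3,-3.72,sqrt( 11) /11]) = [ - 3.72,sqrt( 19 ) /19,sqrt( 11)/11,sqrt( 7)/7,sqrt( 5 )/5,sqrt( 2), 3,sqrt( 14 ),6, 8]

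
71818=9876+61942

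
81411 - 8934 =72477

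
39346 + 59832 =99178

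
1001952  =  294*3408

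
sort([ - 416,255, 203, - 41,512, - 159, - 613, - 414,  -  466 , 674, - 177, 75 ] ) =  [ - 613,-466, - 416, - 414,- 177, - 159,-41, 75, 203, 255, 512,674]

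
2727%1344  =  39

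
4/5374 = 2/2687 = 0.00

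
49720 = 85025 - 35305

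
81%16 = 1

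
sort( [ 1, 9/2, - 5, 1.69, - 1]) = [ - 5 , - 1,1,1.69, 9/2] 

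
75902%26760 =22382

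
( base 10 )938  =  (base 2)1110101010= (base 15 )428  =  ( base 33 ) SE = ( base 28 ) 15e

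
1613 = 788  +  825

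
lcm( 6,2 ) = 6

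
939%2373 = 939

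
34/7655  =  34/7655= 0.00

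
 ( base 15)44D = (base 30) 12d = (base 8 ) 1715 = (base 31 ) 10C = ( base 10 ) 973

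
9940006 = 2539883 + 7400123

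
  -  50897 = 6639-57536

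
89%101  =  89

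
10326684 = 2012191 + 8314493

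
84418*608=51326144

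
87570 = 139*630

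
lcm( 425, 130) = 11050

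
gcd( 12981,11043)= 3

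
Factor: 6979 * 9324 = 2^2 * 3^2*7^2 * 37^1 * 997^1 = 65072196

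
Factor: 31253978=2^1 * 7^1 * 2232427^1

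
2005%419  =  329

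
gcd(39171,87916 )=1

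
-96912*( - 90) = 8722080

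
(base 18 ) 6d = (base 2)1111001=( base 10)121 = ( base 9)144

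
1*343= 343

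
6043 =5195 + 848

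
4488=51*88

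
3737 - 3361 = 376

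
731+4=735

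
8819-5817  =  3002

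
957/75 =319/25 = 12.76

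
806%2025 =806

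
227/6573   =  227/6573 = 0.03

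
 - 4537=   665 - 5202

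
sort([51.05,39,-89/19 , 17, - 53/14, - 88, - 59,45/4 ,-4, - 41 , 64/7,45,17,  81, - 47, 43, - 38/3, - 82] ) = [ - 88, - 82, - 59, - 47 , - 41, - 38/3,-89/19, - 4,-53/14,64/7,  45/4, 17,17,39  ,  43 , 45, 51.05,81 ]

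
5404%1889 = 1626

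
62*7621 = 472502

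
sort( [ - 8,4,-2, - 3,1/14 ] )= [-8,-3 ,-2,1/14,4]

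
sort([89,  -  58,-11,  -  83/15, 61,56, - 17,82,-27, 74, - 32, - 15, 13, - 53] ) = [  -  58, - 53, - 32, -27 ,  -  17,-15, - 11, - 83/15,13, 56, 61, 74, 82,  89]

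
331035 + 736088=1067123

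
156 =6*26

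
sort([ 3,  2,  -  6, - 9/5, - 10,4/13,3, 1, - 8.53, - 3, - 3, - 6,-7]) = [ - 10, - 8.53,-7, -6, - 6, - 3, - 3, - 9/5,4/13,1,2, 3,3]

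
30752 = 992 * 31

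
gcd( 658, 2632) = 658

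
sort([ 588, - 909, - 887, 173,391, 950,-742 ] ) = [ - 909, - 887, - 742,  173, 391, 588, 950] 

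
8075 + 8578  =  16653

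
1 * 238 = 238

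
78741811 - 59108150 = 19633661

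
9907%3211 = 274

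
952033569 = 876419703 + 75613866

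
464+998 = 1462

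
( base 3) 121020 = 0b110110110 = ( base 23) J1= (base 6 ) 2010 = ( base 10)438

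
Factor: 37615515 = 3^1*5^1*7^1 * 358243^1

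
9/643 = 9/643 = 0.01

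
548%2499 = 548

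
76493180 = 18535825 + 57957355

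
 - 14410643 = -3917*3679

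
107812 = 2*53906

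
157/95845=157/95845 = 0.00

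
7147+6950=14097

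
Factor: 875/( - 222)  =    -  2^ (-1)*3^( - 1 )*5^3*7^1*37^( - 1)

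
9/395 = 9/395  =  0.02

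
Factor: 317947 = 7^1 *53^1*857^1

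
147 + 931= 1078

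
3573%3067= 506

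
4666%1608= 1450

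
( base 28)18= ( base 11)33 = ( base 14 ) 28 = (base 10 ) 36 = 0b100100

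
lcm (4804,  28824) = 28824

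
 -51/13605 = -1 + 4518/4535  =  -0.00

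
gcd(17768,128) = 8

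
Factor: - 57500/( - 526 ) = 2^1 * 5^4*23^1*263^( - 1) = 28750/263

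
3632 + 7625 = 11257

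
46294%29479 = 16815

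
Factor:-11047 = -11047^1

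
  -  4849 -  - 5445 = 596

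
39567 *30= 1187010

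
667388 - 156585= 510803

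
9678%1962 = 1830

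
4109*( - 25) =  - 102725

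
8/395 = 8/395 = 0.02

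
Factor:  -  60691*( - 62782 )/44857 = 2^1*31^( - 1)*137^1*443^1 * 1447^( - 1) * 31391^1 = 3810302362/44857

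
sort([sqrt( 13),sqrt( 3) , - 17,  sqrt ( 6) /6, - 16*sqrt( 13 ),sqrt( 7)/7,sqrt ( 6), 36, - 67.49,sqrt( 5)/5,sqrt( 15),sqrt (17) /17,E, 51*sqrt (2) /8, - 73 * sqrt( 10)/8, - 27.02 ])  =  [ - 67.49,-16*sqrt(13),  -  73 * sqrt( 10 )/8, - 27.02, - 17,sqrt(17) /17, sqrt( 7 )/7 , sqrt( 6 )/6,sqrt( 5 ) /5,sqrt( 3 ),sqrt(6),E, sqrt( 13 ),sqrt( 15 ),51*sqrt(2 ) /8,36 ] 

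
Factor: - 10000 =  - 2^4*5^4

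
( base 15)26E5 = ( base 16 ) 207B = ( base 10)8315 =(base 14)305D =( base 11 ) 627a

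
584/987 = 584/987 = 0.59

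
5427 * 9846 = 53434242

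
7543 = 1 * 7543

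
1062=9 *118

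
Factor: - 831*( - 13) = 3^1*13^1*277^1 = 10803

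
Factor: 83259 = 3^2*11^1*29^2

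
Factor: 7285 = 5^1*31^1*47^1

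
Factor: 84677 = 17^2 *293^1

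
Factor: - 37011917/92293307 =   -  29^1*103^1 * 12391^1*92293307^( - 1 )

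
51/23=51/23 = 2.22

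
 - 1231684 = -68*18113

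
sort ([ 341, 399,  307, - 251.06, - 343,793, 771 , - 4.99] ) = [ - 343,- 251.06,- 4.99, 307, 341,399 , 771, 793]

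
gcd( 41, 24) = 1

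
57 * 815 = 46455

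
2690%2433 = 257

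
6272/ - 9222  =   - 3136/4611 = -0.68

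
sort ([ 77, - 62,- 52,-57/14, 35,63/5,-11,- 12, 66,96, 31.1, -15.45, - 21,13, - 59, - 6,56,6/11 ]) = [ - 62, - 59 ,-52,-21,  -  15.45, -12,-11, - 6,-57/14, 6/11, 63/5, 13, 31.1,35 , 56,66,77,96]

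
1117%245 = 137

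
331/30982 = 331/30982=0.01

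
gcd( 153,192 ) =3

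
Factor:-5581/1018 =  - 2^( - 1)*509^( - 1)*5581^1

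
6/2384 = 3/1192  =  0.00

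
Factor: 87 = 3^1 * 29^1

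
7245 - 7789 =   -  544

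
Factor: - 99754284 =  - 2^2*3^1*7^1 * 1187551^1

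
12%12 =0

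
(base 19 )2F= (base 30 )1n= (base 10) 53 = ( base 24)25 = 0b110101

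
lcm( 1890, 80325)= 160650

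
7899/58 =136 + 11/58  =  136.19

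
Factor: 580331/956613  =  3^( - 1)*7^( - 1) * 45553^ ( - 1) * 580331^1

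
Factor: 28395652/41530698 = 2^1 *3^( - 3)*11^( - 1)*19^1*43^1*139^( -1)*503^( - 1 )* 8689^1 = 14197826/20765349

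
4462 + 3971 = 8433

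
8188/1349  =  8188/1349 =6.07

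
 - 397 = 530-927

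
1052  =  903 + 149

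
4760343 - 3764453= 995890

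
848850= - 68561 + 917411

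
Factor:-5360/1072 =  - 5  =  - 5^1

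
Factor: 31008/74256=2^1*7^( - 1) * 13^( - 1) *19^1 = 38/91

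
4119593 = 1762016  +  2357577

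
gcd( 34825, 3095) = 5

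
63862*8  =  510896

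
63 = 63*1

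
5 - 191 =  - 186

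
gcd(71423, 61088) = 1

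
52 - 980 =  - 928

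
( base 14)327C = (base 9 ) 12874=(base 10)8734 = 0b10001000011110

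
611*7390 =4515290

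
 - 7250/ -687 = 7250/687 = 10.55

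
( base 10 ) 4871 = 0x1307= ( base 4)1030013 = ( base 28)65R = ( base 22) a19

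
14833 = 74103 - 59270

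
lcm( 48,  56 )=336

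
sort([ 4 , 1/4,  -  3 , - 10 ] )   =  [-10, - 3, 1/4,4 ] 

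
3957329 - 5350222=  - 1392893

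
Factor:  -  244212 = - 2^2*3^1*47^1* 433^1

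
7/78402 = 7/78402=0.00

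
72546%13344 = 5826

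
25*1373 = 34325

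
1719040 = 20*85952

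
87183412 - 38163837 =49019575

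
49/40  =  1 + 9/40 = 1.23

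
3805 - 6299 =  - 2494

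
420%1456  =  420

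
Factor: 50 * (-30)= -2^2*3^1*5^3 = - 1500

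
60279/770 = 78+219/770 = 78.28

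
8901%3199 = 2503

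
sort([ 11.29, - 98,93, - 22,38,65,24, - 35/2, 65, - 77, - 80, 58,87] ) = [ - 98, - 80, - 77, - 22, - 35/2,  11.29,24,38,58,65,  65, 87 , 93]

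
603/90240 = 201/30080 = 0.01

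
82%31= 20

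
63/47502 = 1/754 = 0.00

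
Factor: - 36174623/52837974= -2^ ( - 1 )*3^( - 3)*7^ ( - 2 )*17^1* 19^( - 1 ) * 1051^( - 1 ) * 2127919^1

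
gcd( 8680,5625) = 5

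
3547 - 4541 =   -  994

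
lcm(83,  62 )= 5146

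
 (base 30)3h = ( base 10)107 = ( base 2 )1101011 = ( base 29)3k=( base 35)32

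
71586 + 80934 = 152520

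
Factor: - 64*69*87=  - 2^6 * 3^2*23^1* 29^1 = - 384192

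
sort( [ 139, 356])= [139,356 ] 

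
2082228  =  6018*346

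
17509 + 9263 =26772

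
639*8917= 5697963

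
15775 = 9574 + 6201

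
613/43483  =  613/43483 = 0.01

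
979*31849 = 31180171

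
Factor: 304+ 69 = 373^1 = 373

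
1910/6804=955/3402  =  0.28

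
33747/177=190 +39/59 = 190.66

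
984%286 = 126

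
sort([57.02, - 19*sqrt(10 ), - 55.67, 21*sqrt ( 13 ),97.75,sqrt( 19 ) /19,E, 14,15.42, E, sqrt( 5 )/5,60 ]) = [ - 19*sqrt( 10),- 55.67,sqrt(19 ) /19, sqrt(5 ) /5, E , E, 14,15.42, 57.02,60, 21*sqrt( 13), 97.75]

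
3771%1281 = 1209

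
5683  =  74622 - 68939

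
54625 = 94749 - 40124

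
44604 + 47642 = 92246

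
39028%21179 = 17849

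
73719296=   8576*8596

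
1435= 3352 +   -  1917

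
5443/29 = 5443/29 =187.69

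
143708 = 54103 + 89605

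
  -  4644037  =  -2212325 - 2431712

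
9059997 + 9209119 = 18269116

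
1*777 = 777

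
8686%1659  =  391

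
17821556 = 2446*7286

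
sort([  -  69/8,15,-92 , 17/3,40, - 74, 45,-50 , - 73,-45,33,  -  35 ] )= [ - 92, - 74, - 73,-50,-45,- 35,-69/8,17/3 , 15,  33,40,45] 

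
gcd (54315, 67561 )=1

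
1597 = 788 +809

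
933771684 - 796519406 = 137252278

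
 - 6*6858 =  - 41148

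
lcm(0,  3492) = 0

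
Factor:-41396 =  - 2^2*79^1 *131^1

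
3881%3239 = 642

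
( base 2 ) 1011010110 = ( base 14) 39C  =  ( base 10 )726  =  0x2D6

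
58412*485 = 28329820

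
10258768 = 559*18352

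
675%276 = 123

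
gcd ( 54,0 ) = 54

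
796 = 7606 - 6810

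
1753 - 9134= - 7381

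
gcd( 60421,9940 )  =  71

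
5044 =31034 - 25990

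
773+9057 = 9830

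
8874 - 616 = 8258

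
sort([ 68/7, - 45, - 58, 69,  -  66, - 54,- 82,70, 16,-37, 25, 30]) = [-82  , - 66, - 58, - 54,  -  45 ,-37, 68/7,  16,  25, 30, 69, 70]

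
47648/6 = 7941  +  1/3 = 7941.33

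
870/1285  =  174/257 = 0.68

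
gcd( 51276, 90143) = 1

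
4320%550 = 470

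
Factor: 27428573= 27428573^1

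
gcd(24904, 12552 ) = 8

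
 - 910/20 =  - 46 + 1/2 = - 45.50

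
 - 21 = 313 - 334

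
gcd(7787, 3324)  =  1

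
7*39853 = 278971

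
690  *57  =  39330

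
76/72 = 1 + 1/18 = 1.06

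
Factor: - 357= -3^1*7^1 * 17^1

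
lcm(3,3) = 3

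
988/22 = 494/11 = 44.91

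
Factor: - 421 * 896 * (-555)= 209354880 = 2^7*3^1* 5^1*7^1 * 37^1*421^1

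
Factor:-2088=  - 2^3*3^2*29^1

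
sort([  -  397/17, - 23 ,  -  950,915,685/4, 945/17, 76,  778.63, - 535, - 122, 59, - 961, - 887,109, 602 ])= [ - 961, - 950, -887, - 535, - 122, - 397/17, - 23,945/17,59,76 , 109, 685/4, 602,778.63, 915 ]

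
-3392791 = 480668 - 3873459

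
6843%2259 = 66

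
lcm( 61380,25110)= 552420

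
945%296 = 57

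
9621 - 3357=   6264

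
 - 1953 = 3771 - 5724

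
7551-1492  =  6059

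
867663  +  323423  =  1191086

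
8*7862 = 62896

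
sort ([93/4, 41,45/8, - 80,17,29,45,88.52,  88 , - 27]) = [  -  80, - 27, 45/8, 17,93/4, 29,41,45,88,88.52] 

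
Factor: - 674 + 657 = - 17 = - 17^1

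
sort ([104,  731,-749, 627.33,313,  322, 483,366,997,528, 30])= [ -749,  30, 104, 313, 322,366 , 483, 528, 627.33, 731 , 997]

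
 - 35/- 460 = 7/92=0.08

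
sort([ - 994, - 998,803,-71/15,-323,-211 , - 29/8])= [ - 998, - 994, - 323, - 211,-71/15, - 29/8,803 ]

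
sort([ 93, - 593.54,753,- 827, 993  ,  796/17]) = [ -827, - 593.54, 796/17,93,753 , 993 ]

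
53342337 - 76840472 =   -  23498135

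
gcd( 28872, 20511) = 9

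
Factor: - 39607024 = - 2^4*2475439^1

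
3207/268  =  3207/268 = 11.97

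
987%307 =66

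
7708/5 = 1541  +  3/5  =  1541.60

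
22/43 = 22/43 = 0.51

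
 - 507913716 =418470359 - 926384075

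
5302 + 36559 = 41861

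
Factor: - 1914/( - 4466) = 3/7 = 3^1*7^( - 1) 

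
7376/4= 1844  =  1844.00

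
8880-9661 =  - 781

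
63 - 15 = 48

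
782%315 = 152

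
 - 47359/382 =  -47359/382 = - 123.98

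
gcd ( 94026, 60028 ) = 2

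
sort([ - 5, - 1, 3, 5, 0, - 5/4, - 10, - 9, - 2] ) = [ - 10, - 9, - 5, - 2,-5/4, - 1, 0, 3 , 5 ] 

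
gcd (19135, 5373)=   1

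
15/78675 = 1/5245   =  0.00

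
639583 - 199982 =439601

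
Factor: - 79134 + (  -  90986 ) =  - 170120= - 2^3*5^1* 4253^1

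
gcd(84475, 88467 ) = 1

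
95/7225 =19/1445 = 0.01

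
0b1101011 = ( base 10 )107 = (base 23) 4f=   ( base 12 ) 8b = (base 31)3e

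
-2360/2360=-1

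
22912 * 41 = 939392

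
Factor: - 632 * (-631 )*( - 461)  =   - 183843112 = - 2^3*79^1*461^1*631^1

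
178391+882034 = 1060425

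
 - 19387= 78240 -97627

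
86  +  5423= 5509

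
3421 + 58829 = 62250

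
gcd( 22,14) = 2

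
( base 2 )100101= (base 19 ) 1I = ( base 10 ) 37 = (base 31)16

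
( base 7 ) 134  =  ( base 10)74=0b1001010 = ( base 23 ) 35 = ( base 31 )2c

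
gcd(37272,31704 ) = 24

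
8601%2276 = 1773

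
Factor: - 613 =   -  613^1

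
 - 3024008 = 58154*( - 52 )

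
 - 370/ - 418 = 185/209 = 0.89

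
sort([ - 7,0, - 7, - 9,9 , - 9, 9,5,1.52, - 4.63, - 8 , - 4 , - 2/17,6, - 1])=[ - 9  ,  -  9, - 8, - 7, - 7, - 4.63,-4,- 1 ,-2/17,0, 1.52,  5,6, 9, 9 ]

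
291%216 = 75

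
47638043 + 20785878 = 68423921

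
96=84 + 12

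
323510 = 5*64702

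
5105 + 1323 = 6428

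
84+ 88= 172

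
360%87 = 12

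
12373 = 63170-50797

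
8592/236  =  36 + 24/59 = 36.41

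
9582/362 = 26 + 85/181 = 26.47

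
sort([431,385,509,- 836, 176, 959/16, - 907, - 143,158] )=[-907, - 836, - 143, 959/16, 158,176,  385,431, 509 ] 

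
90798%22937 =21987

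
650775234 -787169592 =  - 136394358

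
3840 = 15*256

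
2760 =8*345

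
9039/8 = 1129 + 7/8 = 1129.88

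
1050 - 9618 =- 8568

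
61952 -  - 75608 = 137560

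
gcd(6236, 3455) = 1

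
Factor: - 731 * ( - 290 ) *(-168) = -35614320 = - 2^4*3^1*5^1*7^1 *17^1*29^1*43^1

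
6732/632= 1683/158 = 10.65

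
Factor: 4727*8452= 2^2*29^1*163^1*2113^1 = 39952604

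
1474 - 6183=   -  4709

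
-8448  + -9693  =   - 18141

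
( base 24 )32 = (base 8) 112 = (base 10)74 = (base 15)4e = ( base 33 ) 28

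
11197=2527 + 8670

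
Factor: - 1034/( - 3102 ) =3^ ( - 1 ) = 1/3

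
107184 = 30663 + 76521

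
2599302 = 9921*262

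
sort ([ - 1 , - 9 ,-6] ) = [ - 9 ,- 6, - 1] 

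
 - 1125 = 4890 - 6015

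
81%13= 3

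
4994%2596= 2398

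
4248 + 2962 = 7210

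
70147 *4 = 280588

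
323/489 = 323/489 = 0.66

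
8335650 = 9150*911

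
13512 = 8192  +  5320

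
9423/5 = 1884+3/5 = 1884.60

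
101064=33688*3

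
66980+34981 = 101961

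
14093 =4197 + 9896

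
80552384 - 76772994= 3779390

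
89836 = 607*148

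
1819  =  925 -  - 894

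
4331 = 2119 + 2212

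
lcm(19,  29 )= 551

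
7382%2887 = 1608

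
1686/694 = 843/347 = 2.43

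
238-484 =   -  246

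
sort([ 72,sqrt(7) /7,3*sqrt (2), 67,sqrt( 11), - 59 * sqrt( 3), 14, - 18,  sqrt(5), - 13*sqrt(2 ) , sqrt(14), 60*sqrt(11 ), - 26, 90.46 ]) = [-59 * sqrt(3), - 26 ,  -  13*sqrt(2 ), - 18, sqrt(7 ) /7 , sqrt(5),sqrt(11),sqrt( 14 ),  3 * sqrt(2), 14, 67,  72,90.46, 60*sqrt( 11)]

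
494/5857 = 494/5857 =0.08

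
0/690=0 = 0.00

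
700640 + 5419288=6119928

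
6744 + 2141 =8885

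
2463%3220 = 2463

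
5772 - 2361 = 3411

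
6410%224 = 138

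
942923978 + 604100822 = 1547024800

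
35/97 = 35/97 = 0.36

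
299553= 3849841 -3550288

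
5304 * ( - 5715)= - 30312360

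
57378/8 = 28689/4 = 7172.25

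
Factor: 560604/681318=274/333=2^1*3^( - 2)*37^( - 1 )*137^1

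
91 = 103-12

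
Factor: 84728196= 2^2 * 3^2 * 7^1*336223^1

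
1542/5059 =1542/5059 = 0.30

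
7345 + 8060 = 15405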